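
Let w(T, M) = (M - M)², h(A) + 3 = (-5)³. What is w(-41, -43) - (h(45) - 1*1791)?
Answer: 1919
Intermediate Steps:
h(A) = -128 (h(A) = -3 + (-5)³ = -3 - 125 = -128)
w(T, M) = 0 (w(T, M) = 0² = 0)
w(-41, -43) - (h(45) - 1*1791) = 0 - (-128 - 1*1791) = 0 - (-128 - 1791) = 0 - 1*(-1919) = 0 + 1919 = 1919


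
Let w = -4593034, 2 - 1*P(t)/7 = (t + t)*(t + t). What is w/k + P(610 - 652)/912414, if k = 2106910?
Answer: -1073695881514/480593545185 ≈ -2.2341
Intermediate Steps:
P(t) = 14 - 28*t**2 (P(t) = 14 - 7*(t + t)*(t + t) = 14 - 7*2*t*2*t = 14 - 28*t**2)
w/k + P(610 - 652)/912414 = -4593034/2106910 + (14 - 28*(610 - 652)**2)/912414 = -4593034*1/2106910 + (14 - 28*(-42)**2)*(1/912414) = -2296517/1053455 + (14 - 28*1764)*(1/912414) = -2296517/1053455 + (14 - 49392)*(1/912414) = -2296517/1053455 - 49378*1/912414 = -2296517/1053455 - 24689/456207 = -1073695881514/480593545185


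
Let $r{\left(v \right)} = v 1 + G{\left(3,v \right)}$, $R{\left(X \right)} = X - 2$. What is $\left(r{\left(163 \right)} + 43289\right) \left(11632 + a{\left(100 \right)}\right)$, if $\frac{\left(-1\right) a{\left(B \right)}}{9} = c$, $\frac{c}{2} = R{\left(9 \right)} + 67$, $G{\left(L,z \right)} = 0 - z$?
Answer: $445876700$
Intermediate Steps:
$R{\left(X \right)} = -2 + X$ ($R{\left(X \right)} = X - 2 = -2 + X$)
$G{\left(L,z \right)} = - z$
$c = 148$ ($c = 2 \left(\left(-2 + 9\right) + 67\right) = 2 \left(7 + 67\right) = 2 \cdot 74 = 148$)
$a{\left(B \right)} = -1332$ ($a{\left(B \right)} = \left(-9\right) 148 = -1332$)
$r{\left(v \right)} = 0$ ($r{\left(v \right)} = v 1 - v = v - v = 0$)
$\left(r{\left(163 \right)} + 43289\right) \left(11632 + a{\left(100 \right)}\right) = \left(0 + 43289\right) \left(11632 - 1332\right) = 43289 \cdot 10300 = 445876700$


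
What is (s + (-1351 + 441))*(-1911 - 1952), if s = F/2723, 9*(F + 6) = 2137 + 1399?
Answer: 86136741344/24507 ≈ 3.5148e+6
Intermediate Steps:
F = 3482/9 (F = -6 + (2137 + 1399)/9 = -6 + (⅑)*3536 = -6 + 3536/9 = 3482/9 ≈ 386.89)
s = 3482/24507 (s = (3482/9)/2723 = (3482/9)*(1/2723) = 3482/24507 ≈ 0.14208)
(s + (-1351 + 441))*(-1911 - 1952) = (3482/24507 + (-1351 + 441))*(-1911 - 1952) = (3482/24507 - 910)*(-3863) = -22297888/24507*(-3863) = 86136741344/24507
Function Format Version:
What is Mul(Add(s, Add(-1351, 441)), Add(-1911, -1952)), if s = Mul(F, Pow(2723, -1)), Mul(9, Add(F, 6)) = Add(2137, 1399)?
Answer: Rational(86136741344, 24507) ≈ 3.5148e+6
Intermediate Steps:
F = Rational(3482, 9) (F = Add(-6, Mul(Rational(1, 9), Add(2137, 1399))) = Add(-6, Mul(Rational(1, 9), 3536)) = Add(-6, Rational(3536, 9)) = Rational(3482, 9) ≈ 386.89)
s = Rational(3482, 24507) (s = Mul(Rational(3482, 9), Pow(2723, -1)) = Mul(Rational(3482, 9), Rational(1, 2723)) = Rational(3482, 24507) ≈ 0.14208)
Mul(Add(s, Add(-1351, 441)), Add(-1911, -1952)) = Mul(Add(Rational(3482, 24507), Add(-1351, 441)), Add(-1911, -1952)) = Mul(Add(Rational(3482, 24507), -910), -3863) = Mul(Rational(-22297888, 24507), -3863) = Rational(86136741344, 24507)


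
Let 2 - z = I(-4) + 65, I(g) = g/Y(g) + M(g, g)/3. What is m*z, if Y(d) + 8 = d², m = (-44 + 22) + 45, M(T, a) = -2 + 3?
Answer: -8671/6 ≈ -1445.2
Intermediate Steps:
M(T, a) = 1
m = 23 (m = -22 + 45 = 23)
Y(d) = -8 + d²
I(g) = ⅓ + g/(-8 + g²) (I(g) = g/(-8 + g²) + 1/3 = g/(-8 + g²) + 1*(⅓) = g/(-8 + g²) + ⅓ = ⅓ + g/(-8 + g²))
z = -377/6 (z = 2 - ((-8 + (-4)² + 3*(-4))/(3*(-8 + (-4)²)) + 65) = 2 - ((-8 + 16 - 12)/(3*(-8 + 16)) + 65) = 2 - ((⅓)*(-4)/8 + 65) = 2 - ((⅓)*(⅛)*(-4) + 65) = 2 - (-⅙ + 65) = 2 - 1*389/6 = 2 - 389/6 = -377/6 ≈ -62.833)
m*z = 23*(-377/6) = -8671/6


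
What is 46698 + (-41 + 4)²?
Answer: 48067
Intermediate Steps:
46698 + (-41 + 4)² = 46698 + (-37)² = 46698 + 1369 = 48067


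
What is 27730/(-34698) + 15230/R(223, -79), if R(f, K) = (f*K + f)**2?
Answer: -699101443645/874826898894 ≈ -0.79913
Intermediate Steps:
R(f, K) = (f + K*f)**2 (R(f, K) = (K*f + f)**2 = (f + K*f)**2)
27730/(-34698) + 15230/R(223, -79) = 27730/(-34698) + 15230/((223**2*(1 - 79)**2)) = 27730*(-1/34698) + 15230/((49729*(-78)**2)) = -13865/17349 + 15230/((49729*6084)) = -13865/17349 + 15230/302551236 = -13865/17349 + 15230*(1/302551236) = -13865/17349 + 7615/151275618 = -699101443645/874826898894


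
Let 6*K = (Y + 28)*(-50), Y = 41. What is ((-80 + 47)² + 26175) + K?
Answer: 26689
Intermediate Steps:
K = -575 (K = ((41 + 28)*(-50))/6 = (69*(-50))/6 = (⅙)*(-3450) = -575)
((-80 + 47)² + 26175) + K = ((-80 + 47)² + 26175) - 575 = ((-33)² + 26175) - 575 = (1089 + 26175) - 575 = 27264 - 575 = 26689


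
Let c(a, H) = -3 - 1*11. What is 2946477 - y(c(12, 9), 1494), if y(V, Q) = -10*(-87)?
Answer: 2945607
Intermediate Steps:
c(a, H) = -14 (c(a, H) = -3 - 11 = -14)
y(V, Q) = 870
2946477 - y(c(12, 9), 1494) = 2946477 - 1*870 = 2946477 - 870 = 2945607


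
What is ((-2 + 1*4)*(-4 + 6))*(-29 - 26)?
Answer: -220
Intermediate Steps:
((-2 + 1*4)*(-4 + 6))*(-29 - 26) = ((-2 + 4)*2)*(-55) = (2*2)*(-55) = 4*(-55) = -220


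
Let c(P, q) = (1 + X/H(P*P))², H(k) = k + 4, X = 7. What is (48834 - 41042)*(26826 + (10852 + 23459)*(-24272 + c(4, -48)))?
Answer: -162211369222647/25 ≈ -6.4885e+12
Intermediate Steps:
H(k) = 4 + k
c(P, q) = (1 + 7/(4 + P²))² (c(P, q) = (1 + 7/(4 + P*P))² = (1 + 7/(4 + P²))²)
(48834 - 41042)*(26826 + (10852 + 23459)*(-24272 + c(4, -48))) = (48834 - 41042)*(26826 + (10852 + 23459)*(-24272 + (11 + 4²)²/(4 + 4²)²)) = 7792*(26826 + 34311*(-24272 + (11 + 16)²/(4 + 16)²)) = 7792*(26826 + 34311*(-24272 + 27²/20²)) = 7792*(26826 + 34311*(-24272 + (1/400)*729)) = 7792*(26826 + 34311*(-24272 + 729/400)) = 7792*(26826 + 34311*(-9708071/400)) = 7792*(26826 - 333093624081/400) = 7792*(-333082893681/400) = -162211369222647/25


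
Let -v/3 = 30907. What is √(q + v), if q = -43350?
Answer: 3*I*√15119 ≈ 368.88*I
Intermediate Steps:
v = -92721 (v = -3*30907 = -92721)
√(q + v) = √(-43350 - 92721) = √(-136071) = 3*I*√15119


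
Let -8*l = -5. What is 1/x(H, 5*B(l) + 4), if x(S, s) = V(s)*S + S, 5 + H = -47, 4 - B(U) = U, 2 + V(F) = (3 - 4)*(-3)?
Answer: -1/104 ≈ -0.0096154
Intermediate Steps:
l = 5/8 (l = -⅛*(-5) = 5/8 ≈ 0.62500)
V(F) = 1 (V(F) = -2 + (3 - 4)*(-3) = -2 - 1*(-3) = -2 + 3 = 1)
B(U) = 4 - U
H = -52 (H = -5 - 47 = -52)
x(S, s) = 2*S (x(S, s) = 1*S + S = S + S = 2*S)
1/x(H, 5*B(l) + 4) = 1/(2*(-52)) = 1/(-104) = -1/104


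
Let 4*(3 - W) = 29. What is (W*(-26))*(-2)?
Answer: -221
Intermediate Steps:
W = -17/4 (W = 3 - ¼*29 = 3 - 29/4 = -17/4 ≈ -4.2500)
(W*(-26))*(-2) = -17/4*(-26)*(-2) = (221/2)*(-2) = -221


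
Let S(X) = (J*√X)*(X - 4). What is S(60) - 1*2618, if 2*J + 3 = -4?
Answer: -2618 - 392*√15 ≈ -4136.2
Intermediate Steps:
J = -7/2 (J = -3/2 + (½)*(-4) = -3/2 - 2 = -7/2 ≈ -3.5000)
S(X) = -7*√X*(-4 + X)/2 (S(X) = (-7*√X/2)*(X - 4) = (-7*√X/2)*(-4 + X) = -7*√X*(-4 + X)/2)
S(60) - 1*2618 = 7*√60*(4 - 1*60)/2 - 1*2618 = 7*(2*√15)*(4 - 60)/2 - 2618 = (7/2)*(2*√15)*(-56) - 2618 = -392*√15 - 2618 = -2618 - 392*√15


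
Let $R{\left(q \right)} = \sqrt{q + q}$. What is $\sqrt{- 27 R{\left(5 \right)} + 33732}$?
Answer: $3 \sqrt{3748 - 3 \sqrt{10}} \approx 183.43$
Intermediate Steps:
$R{\left(q \right)} = \sqrt{2} \sqrt{q}$ ($R{\left(q \right)} = \sqrt{2 q} = \sqrt{2} \sqrt{q}$)
$\sqrt{- 27 R{\left(5 \right)} + 33732} = \sqrt{- 27 \sqrt{2} \sqrt{5} + 33732} = \sqrt{- 27 \sqrt{10} + 33732} = \sqrt{33732 - 27 \sqrt{10}}$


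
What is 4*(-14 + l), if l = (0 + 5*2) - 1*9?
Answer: -52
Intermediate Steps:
l = 1 (l = (0 + 10) - 9 = 10 - 9 = 1)
4*(-14 + l) = 4*(-14 + 1) = 4*(-13) = -52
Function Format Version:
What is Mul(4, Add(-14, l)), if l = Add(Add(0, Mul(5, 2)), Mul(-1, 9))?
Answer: -52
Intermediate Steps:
l = 1 (l = Add(Add(0, 10), -9) = Add(10, -9) = 1)
Mul(4, Add(-14, l)) = Mul(4, Add(-14, 1)) = Mul(4, -13) = -52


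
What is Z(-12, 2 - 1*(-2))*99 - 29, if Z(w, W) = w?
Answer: -1217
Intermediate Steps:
Z(-12, 2 - 1*(-2))*99 - 29 = -12*99 - 29 = -1188 - 29 = -1217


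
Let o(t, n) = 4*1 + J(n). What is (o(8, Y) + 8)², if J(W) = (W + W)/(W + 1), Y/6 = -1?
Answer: 5184/25 ≈ 207.36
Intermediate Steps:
Y = -6 (Y = 6*(-1) = -6)
J(W) = 2*W/(1 + W) (J(W) = (2*W)/(1 + W) = 2*W/(1 + W))
o(t, n) = 4 + 2*n/(1 + n) (o(t, n) = 4*1 + 2*n/(1 + n) = 4 + 2*n/(1 + n))
(o(8, Y) + 8)² = (2*(2 + 3*(-6))/(1 - 6) + 8)² = (2*(2 - 18)/(-5) + 8)² = (2*(-⅕)*(-16) + 8)² = (32/5 + 8)² = (72/5)² = 5184/25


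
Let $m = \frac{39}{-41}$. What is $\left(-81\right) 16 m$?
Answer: $\frac{50544}{41} \approx 1232.8$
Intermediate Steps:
$m = - \frac{39}{41}$ ($m = 39 \left(- \frac{1}{41}\right) = - \frac{39}{41} \approx -0.95122$)
$\left(-81\right) 16 m = \left(-81\right) 16 \left(- \frac{39}{41}\right) = \left(-1296\right) \left(- \frac{39}{41}\right) = \frac{50544}{41}$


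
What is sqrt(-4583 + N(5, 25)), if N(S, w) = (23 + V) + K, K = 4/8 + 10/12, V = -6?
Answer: I*sqrt(41082)/3 ≈ 67.562*I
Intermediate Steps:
K = 4/3 (K = 4*(1/8) + 10*(1/12) = 1/2 + 5/6 = 4/3 ≈ 1.3333)
N(S, w) = 55/3 (N(S, w) = (23 - 6) + 4/3 = 17 + 4/3 = 55/3)
sqrt(-4583 + N(5, 25)) = sqrt(-4583 + 55/3) = sqrt(-13694/3) = I*sqrt(41082)/3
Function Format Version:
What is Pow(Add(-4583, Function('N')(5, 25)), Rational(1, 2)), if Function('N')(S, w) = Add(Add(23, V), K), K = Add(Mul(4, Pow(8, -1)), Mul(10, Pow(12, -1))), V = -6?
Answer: Mul(Rational(1, 3), I, Pow(41082, Rational(1, 2))) ≈ Mul(67.562, I)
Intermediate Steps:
K = Rational(4, 3) (K = Add(Mul(4, Rational(1, 8)), Mul(10, Rational(1, 12))) = Add(Rational(1, 2), Rational(5, 6)) = Rational(4, 3) ≈ 1.3333)
Function('N')(S, w) = Rational(55, 3) (Function('N')(S, w) = Add(Add(23, -6), Rational(4, 3)) = Add(17, Rational(4, 3)) = Rational(55, 3))
Pow(Add(-4583, Function('N')(5, 25)), Rational(1, 2)) = Pow(Add(-4583, Rational(55, 3)), Rational(1, 2)) = Pow(Rational(-13694, 3), Rational(1, 2)) = Mul(Rational(1, 3), I, Pow(41082, Rational(1, 2)))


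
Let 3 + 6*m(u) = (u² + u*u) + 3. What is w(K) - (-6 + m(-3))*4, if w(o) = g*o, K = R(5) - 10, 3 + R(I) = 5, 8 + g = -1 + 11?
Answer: -4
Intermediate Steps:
g = 2 (g = -8 + (-1 + 11) = -8 + 10 = 2)
R(I) = 2 (R(I) = -3 + 5 = 2)
m(u) = u²/3 (m(u) = -½ + ((u² + u*u) + 3)/6 = -½ + ((u² + u²) + 3)/6 = -½ + (2*u² + 3)/6 = -½ + (3 + 2*u²)/6 = -½ + (½ + u²/3) = u²/3)
K = -8 (K = 2 - 10 = -8)
w(o) = 2*o
w(K) - (-6 + m(-3))*4 = 2*(-8) - (-6 + (⅓)*(-3)²)*4 = -16 - (-6 + (⅓)*9)*4 = -16 - (-6 + 3)*4 = -16 - (-3)*4 = -16 - 1*(-12) = -16 + 12 = -4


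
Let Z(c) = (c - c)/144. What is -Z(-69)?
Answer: 0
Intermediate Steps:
Z(c) = 0 (Z(c) = 0*(1/144) = 0)
-Z(-69) = -1*0 = 0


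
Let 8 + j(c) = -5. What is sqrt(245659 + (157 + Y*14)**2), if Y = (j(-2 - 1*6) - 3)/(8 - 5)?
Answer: 2*sqrt(567985)/3 ≈ 502.43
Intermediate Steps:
j(c) = -13 (j(c) = -8 - 5 = -13)
Y = -16/3 (Y = (-13 - 3)/(8 - 5) = -16/3 ≈ -5.3333)
sqrt(245659 + (157 + Y*14)**2) = sqrt(245659 + (157 - 16/3*14)**2) = sqrt(245659 + (157 - 224/3)**2) = sqrt(245659 + (247/3)**2) = sqrt(245659 + 61009/9) = sqrt(2271940/9) = 2*sqrt(567985)/3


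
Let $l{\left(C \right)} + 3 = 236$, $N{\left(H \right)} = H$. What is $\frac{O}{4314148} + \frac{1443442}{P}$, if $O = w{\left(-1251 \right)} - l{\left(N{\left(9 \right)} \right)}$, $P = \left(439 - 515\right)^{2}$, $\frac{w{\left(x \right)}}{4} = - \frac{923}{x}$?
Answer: $\frac{973781697738325}{3896633384856} \approx 249.9$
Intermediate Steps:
$w{\left(x \right)} = - \frac{3692}{x}$ ($w{\left(x \right)} = 4 \left(- \frac{923}{x}\right) = - \frac{3692}{x}$)
$l{\left(C \right)} = 233$ ($l{\left(C \right)} = -3 + 236 = 233$)
$P = 5776$ ($P = \left(-76\right)^{2} = 5776$)
$O = - \frac{287791}{1251}$ ($O = - \frac{3692}{-1251} - 233 = \left(-3692\right) \left(- \frac{1}{1251}\right) - 233 = \frac{3692}{1251} - 233 = - \frac{287791}{1251} \approx -230.05$)
$\frac{O}{4314148} + \frac{1443442}{P} = - \frac{287791}{1251 \cdot 4314148} + \frac{1443442}{5776} = \left(- \frac{287791}{1251}\right) \frac{1}{4314148} + 1443442 \cdot \frac{1}{5776} = - \frac{287791}{5396999148} + \frac{721721}{2888} = \frac{973781697738325}{3896633384856}$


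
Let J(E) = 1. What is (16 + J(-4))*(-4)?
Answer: -68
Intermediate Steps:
(16 + J(-4))*(-4) = (16 + 1)*(-4) = 17*(-4) = -68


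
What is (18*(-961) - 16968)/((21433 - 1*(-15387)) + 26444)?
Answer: -5711/10544 ≈ -0.54164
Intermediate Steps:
(18*(-961) - 16968)/((21433 - 1*(-15387)) + 26444) = (-17298 - 16968)/((21433 + 15387) + 26444) = -34266/(36820 + 26444) = -34266/63264 = -34266*1/63264 = -5711/10544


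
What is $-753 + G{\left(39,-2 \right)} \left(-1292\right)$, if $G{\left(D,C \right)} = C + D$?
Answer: $-48557$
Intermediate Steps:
$-753 + G{\left(39,-2 \right)} \left(-1292\right) = -753 + \left(-2 + 39\right) \left(-1292\right) = -753 + 37 \left(-1292\right) = -753 - 47804 = -48557$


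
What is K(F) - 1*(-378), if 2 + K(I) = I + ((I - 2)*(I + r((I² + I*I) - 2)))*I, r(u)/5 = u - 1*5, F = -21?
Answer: 2103337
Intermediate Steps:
r(u) = -25 + 5*u (r(u) = 5*(u - 1*5) = 5*(u - 5) = 5*(-5 + u) = -25 + 5*u)
K(I) = -2 + I + I*(-2 + I)*(-35 + I + 10*I²) (K(I) = -2 + (I + ((I - 2)*(I + (-25 + 5*((I² + I*I) - 2))))*I) = -2 + (I + ((-2 + I)*(I + (-25 + 5*((I² + I²) - 2))))*I) = -2 + (I + ((-2 + I)*(I + (-25 + 5*(2*I² - 2))))*I) = -2 + (I + ((-2 + I)*(I + (-25 + 5*(-2 + 2*I²))))*I) = -2 + (I + ((-2 + I)*(I + (-25 + (-10 + 10*I²))))*I) = -2 + (I + ((-2 + I)*(I + (-35 + 10*I²)))*I) = -2 + (I + ((-2 + I)*(-35 + I + 10*I²))*I) = -2 + (I + I*(-2 + I)*(-35 + I + 10*I²)) = -2 + I + I*(-2 + I)*(-35 + I + 10*I²))
K(F) - 1*(-378) = (-2 - 37*(-21)² - 19*(-21)³ + 10*(-21)⁴ + 71*(-21)) - 1*(-378) = (-2 - 37*441 - 19*(-9261) + 10*194481 - 1491) + 378 = (-2 - 16317 + 175959 + 1944810 - 1491) + 378 = 2102959 + 378 = 2103337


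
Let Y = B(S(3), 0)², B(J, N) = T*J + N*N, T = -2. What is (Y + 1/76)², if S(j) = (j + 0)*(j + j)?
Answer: 9701659009/5776 ≈ 1.6797e+6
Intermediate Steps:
S(j) = 2*j² (S(j) = j*(2*j) = 2*j²)
B(J, N) = N² - 2*J (B(J, N) = -2*J + N*N = -2*J + N² = N² - 2*J)
Y = 1296 (Y = (0² - 4*3²)² = (0 - 4*9)² = (0 - 2*18)² = (0 - 36)² = (-36)² = 1296)
(Y + 1/76)² = (1296 + 1/76)² = (98497/76)² = 9701659009/5776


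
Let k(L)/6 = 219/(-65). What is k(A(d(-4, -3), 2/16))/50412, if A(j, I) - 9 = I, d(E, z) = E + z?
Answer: -219/546130 ≈ -0.00040100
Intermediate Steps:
A(j, I) = 9 + I
k(L) = -1314/65 (k(L) = 6*(219/(-65)) = 6*(219*(-1/65)) = 6*(-219/65) = -1314/65)
k(A(d(-4, -3), 2/16))/50412 = -1314/65/50412 = -1314/65*1/50412 = -219/546130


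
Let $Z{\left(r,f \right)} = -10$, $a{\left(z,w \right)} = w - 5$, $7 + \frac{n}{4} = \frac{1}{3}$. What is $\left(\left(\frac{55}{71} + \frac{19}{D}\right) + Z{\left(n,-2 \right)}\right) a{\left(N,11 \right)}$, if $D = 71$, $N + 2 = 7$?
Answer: $- \frac{3816}{71} \approx -53.746$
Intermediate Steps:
$N = 5$ ($N = -2 + 7 = 5$)
$n = - \frac{80}{3}$ ($n = -28 + \frac{4}{3} = - \frac{80}{3} \approx -26.667$)
$a{\left(z,w \right)} = -5 + w$ ($a{\left(z,w \right)} = w - 5 = -5 + w$)
$\left(\left(\frac{55}{71} + \frac{19}{D}\right) + Z{\left(n,-2 \right)}\right) a{\left(N,11 \right)} = \left(\left(\frac{55}{71} + \frac{19}{71}\right) - 10\right) \left(-5 + 11\right) = \left(\left(55 \cdot \frac{1}{71} + 19 \cdot \frac{1}{71}\right) - 10\right) 6 = \left(\left(\frac{55}{71} + \frac{19}{71}\right) - 10\right) 6 = \left(\frac{74}{71} - 10\right) 6 = \left(- \frac{636}{71}\right) 6 = - \frac{3816}{71}$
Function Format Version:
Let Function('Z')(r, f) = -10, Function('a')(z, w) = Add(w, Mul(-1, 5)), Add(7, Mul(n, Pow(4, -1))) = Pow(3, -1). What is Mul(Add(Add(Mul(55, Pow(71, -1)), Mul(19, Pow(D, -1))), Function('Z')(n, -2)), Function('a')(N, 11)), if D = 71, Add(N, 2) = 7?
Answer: Rational(-3816, 71) ≈ -53.746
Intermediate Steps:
N = 5 (N = Add(-2, 7) = 5)
n = Rational(-80, 3) (n = Add(-28, Mul(4, Pow(3, -1))) = Add(-28, Mul(4, Rational(1, 3))) = Add(-28, Rational(4, 3)) = Rational(-80, 3) ≈ -26.667)
Function('a')(z, w) = Add(-5, w) (Function('a')(z, w) = Add(w, -5) = Add(-5, w))
Mul(Add(Add(Mul(55, Pow(71, -1)), Mul(19, Pow(D, -1))), Function('Z')(n, -2)), Function('a')(N, 11)) = Mul(Add(Add(Mul(55, Pow(71, -1)), Mul(19, Pow(71, -1))), -10), Add(-5, 11)) = Mul(Add(Add(Mul(55, Rational(1, 71)), Mul(19, Rational(1, 71))), -10), 6) = Mul(Add(Add(Rational(55, 71), Rational(19, 71)), -10), 6) = Mul(Add(Rational(74, 71), -10), 6) = Mul(Rational(-636, 71), 6) = Rational(-3816, 71)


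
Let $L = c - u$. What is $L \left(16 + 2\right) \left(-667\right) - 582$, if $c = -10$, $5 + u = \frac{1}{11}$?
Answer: $\frac{665934}{11} \approx 60539.0$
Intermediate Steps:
$u = - \frac{54}{11}$ ($u = -5 + \frac{1}{11} = - \frac{54}{11} \approx -4.9091$)
$L = - \frac{56}{11}$ ($L = -10 - - \frac{54}{11} = -10 + \frac{54}{11} = - \frac{56}{11} \approx -5.0909$)
$L \left(16 + 2\right) \left(-667\right) - 582 = - \frac{56 \left(16 + 2\right)}{11} \left(-667\right) - 582 = \left(- \frac{56}{11}\right) 18 \left(-667\right) - 582 = \left(- \frac{1008}{11}\right) \left(-667\right) - 582 = \frac{672336}{11} - 582 = \frac{665934}{11}$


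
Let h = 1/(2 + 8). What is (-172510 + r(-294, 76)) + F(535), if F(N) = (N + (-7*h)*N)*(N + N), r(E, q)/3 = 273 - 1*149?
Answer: -403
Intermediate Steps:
h = 1/10 ≈ 0.10000
r(E, q) = 372 (r(E, q) = 3*(273 - 1*149) = 3*(273 - 149) = 3*124 = 372)
F(N) = 3*N**2/5 (F(N) = (N + (-7*1/10)*N)*(N + N) = (N - 7*N/10)*(2*N) = (3*N/10)*(2*N) = 3*N**2/5)
(-172510 + r(-294, 76)) + F(535) = (-172510 + 372) + (3/5)*535**2 = -172138 + (3/5)*286225 = -172138 + 171735 = -403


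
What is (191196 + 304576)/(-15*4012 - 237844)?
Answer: -123943/74506 ≈ -1.6635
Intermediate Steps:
(191196 + 304576)/(-15*4012 - 237844) = 495772/(-60180 - 237844) = 495772/(-298024) = 495772*(-1/298024) = -123943/74506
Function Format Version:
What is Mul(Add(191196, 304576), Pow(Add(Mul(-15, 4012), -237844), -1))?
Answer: Rational(-123943, 74506) ≈ -1.6635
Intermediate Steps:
Mul(Add(191196, 304576), Pow(Add(Mul(-15, 4012), -237844), -1)) = Mul(495772, Pow(Add(-60180, -237844), -1)) = Mul(495772, Pow(-298024, -1)) = Mul(495772, Rational(-1, 298024)) = Rational(-123943, 74506)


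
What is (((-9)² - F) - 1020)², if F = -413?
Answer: 276676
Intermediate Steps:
(((-9)² - F) - 1020)² = (((-9)² - 1*(-413)) - 1020)² = ((81 + 413) - 1020)² = (494 - 1020)² = (-526)² = 276676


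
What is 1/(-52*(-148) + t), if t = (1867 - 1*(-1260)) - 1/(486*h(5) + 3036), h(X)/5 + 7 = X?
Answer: 1824/19741153 ≈ 9.2396e-5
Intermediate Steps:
h(X) = -35 + 5*X
t = 5703649/1824 (t = (1867 - 1*(-1260)) - 1/(486*(-35 + 5*5) + 3036) = (1867 + 1260) - 1/(486*(-35 + 25) + 3036) = 3127 - 1/(486*(-10) + 3036) = 3127 - 1/(-4860 + 3036) = 3127 - 1/(-1824) = 3127 - 1*(-1/1824) = 3127 + 1/1824 = 5703649/1824 ≈ 3127.0)
1/(-52*(-148) + t) = 1/(-52*(-148) + 5703649/1824) = 1/(7696 + 5703649/1824) = 1/(19741153/1824) = 1824/19741153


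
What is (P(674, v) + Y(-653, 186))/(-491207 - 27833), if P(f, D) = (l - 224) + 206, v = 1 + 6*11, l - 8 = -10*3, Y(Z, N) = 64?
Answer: -3/64880 ≈ -4.6239e-5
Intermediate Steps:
l = -22 (l = 8 - 10*3 = 8 - 30 = -22)
v = 67 (v = 1 + 66 = 67)
P(f, D) = -40 (P(f, D) = (-22 - 224) + 206 = -246 + 206 = -40)
(P(674, v) + Y(-653, 186))/(-491207 - 27833) = (-40 + 64)/(-491207 - 27833) = 24/(-519040) = 24*(-1/519040) = -3/64880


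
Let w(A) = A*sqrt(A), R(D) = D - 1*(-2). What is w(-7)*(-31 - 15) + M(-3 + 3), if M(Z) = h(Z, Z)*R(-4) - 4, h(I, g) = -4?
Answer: 4 + 322*I*sqrt(7) ≈ 4.0 + 851.93*I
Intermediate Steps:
R(D) = 2 + D (R(D) = D + 2 = 2 + D)
w(A) = A**(3/2)
M(Z) = 4 (M(Z) = -4*(2 - 4) - 4 = -4*(-2) - 4 = 8 - 4 = 4)
w(-7)*(-31 - 15) + M(-3 + 3) = (-7)**(3/2)*(-31 - 15) + 4 = -7*I*sqrt(7)*(-46) + 4 = 322*I*sqrt(7) + 4 = 4 + 322*I*sqrt(7)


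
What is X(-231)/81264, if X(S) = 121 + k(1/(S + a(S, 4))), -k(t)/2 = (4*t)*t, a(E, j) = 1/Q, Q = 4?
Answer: 103083281/69231158256 ≈ 0.0014890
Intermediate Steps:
a(E, j) = 1/4
k(t) = -8*t**2 (k(t) = -2*4*t*t = -8*t**2)
X(S) = 121 - 8/(1/4 + S)**2 (X(S) = 121 - 8/(S + 1/4)**2 = 121 - 8/(1/4 + S)**2)
X(-231)/81264 = (121 - 128/(1 + 4*(-231))**2)/81264 = (121 - 128/(1 - 924)**2)*(1/81264) = (121 - 128/(-923)**2)*(1/81264) = (121 - 128*1/851929)*(1/81264) = (121 - 128/851929)*(1/81264) = (103083281/851929)*(1/81264) = 103083281/69231158256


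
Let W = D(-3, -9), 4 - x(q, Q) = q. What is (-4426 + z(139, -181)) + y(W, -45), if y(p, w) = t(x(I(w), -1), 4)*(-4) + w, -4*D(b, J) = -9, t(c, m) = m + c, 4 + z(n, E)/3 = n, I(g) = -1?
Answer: -4102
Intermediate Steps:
x(q, Q) = 4 - q
z(n, E) = -12 + 3*n
t(c, m) = c + m
D(b, J) = 9/4 (D(b, J) = -¼*(-9) = 9/4)
W = 9/4 ≈ 2.2500
y(p, w) = -36 + w (y(p, w) = ((4 - 1*(-1)) + 4)*(-4) + w = ((4 + 1) + 4)*(-4) + w = (5 + 4)*(-4) + w = 9*(-4) + w = -36 + w)
(-4426 + z(139, -181)) + y(W, -45) = (-4426 + (-12 + 3*139)) + (-36 - 45) = (-4426 + (-12 + 417)) - 81 = (-4426 + 405) - 81 = -4021 - 81 = -4102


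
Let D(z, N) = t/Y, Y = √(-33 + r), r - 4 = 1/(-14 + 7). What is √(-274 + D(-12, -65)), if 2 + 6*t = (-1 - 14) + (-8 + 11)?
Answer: √(-2850696 + 238*I*√357)/102 ≈ 0.013056 + 16.553*I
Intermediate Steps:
r = 27/7 (r = 4 + 1/(-14 + 7) = 4 + 1/(-7) = 4 - ⅐ = 27/7 ≈ 3.8571)
t = -7/3 (t = -⅓ + ((-1 - 14) + (-8 + 11))/6 = -⅓ + (-15 + 3)/6 = -⅓ + (⅙)*(-12) = -⅓ - 2 = -7/3 ≈ -2.3333)
Y = 2*I*√357/7 (Y = √(-33 + 27/7) = √(-204/7) = 2*I*√357/7 ≈ 5.3984*I)
D(z, N) = 7*I*√357/306 (D(z, N) = -7*(-I*√357/102)/3 = -(-7)*I*√357/306 = 7*I*√357/306)
√(-274 + D(-12, -65)) = √(-274 + 7*I*√357/306)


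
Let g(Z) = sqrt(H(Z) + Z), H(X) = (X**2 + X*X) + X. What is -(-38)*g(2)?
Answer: 76*sqrt(3) ≈ 131.64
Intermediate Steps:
H(X) = X + 2*X**2 (H(X) = (X**2 + X**2) + X = 2*X**2 + X = X + 2*X**2)
g(Z) = sqrt(Z + Z*(1 + 2*Z)) (g(Z) = sqrt(Z*(1 + 2*Z) + Z) = sqrt(Z + Z*(1 + 2*Z)))
-(-38)*g(2) = -(-38)*sqrt(2)*sqrt(2*(1 + 2)) = -(-38)*sqrt(2)*sqrt(2*3) = -(-38)*sqrt(2)*sqrt(6) = -(-38)*2*sqrt(3) = -(-76)*sqrt(3) = 76*sqrt(3)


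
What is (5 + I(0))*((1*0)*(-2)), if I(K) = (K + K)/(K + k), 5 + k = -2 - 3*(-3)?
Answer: 0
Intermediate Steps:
k = 2 (k = -5 + (-2 - 3*(-3)) = -5 + (-2 + 9) = -5 + 7 = 2)
I(K) = 2*K/(2 + K) (I(K) = (K + K)/(K + 2) = (2*K)/(2 + K) = 2*K/(2 + K))
(5 + I(0))*((1*0)*(-2)) = (5 + 2*0/(2 + 0))*((1*0)*(-2)) = (5 + 2*0/2)*(0*(-2)) = (5 + 2*0*(½))*0 = (5 + 0)*0 = 5*0 = 0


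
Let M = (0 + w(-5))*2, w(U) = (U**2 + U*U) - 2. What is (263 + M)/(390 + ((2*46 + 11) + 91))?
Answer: 359/584 ≈ 0.61473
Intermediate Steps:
w(U) = -2 + 2*U**2 (w(U) = (U**2 + U**2) - 2 = 2*U**2 - 2 = -2 + 2*U**2)
M = 96 (M = (0 + (-2 + 2*(-5)**2))*2 = (0 + (-2 + 2*25))*2 = (0 + (-2 + 50))*2 = (0 + 48)*2 = 48*2 = 96)
(263 + M)/(390 + ((2*46 + 11) + 91)) = (263 + 96)/(390 + ((2*46 + 11) + 91)) = 359/(390 + ((92 + 11) + 91)) = 359/(390 + (103 + 91)) = 359/(390 + 194) = 359/584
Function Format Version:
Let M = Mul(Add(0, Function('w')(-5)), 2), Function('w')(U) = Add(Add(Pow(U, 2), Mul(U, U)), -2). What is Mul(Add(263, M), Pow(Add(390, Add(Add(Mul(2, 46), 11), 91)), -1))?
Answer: Rational(359, 584) ≈ 0.61473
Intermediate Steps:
Function('w')(U) = Add(-2, Mul(2, Pow(U, 2))) (Function('w')(U) = Add(Add(Pow(U, 2), Pow(U, 2)), -2) = Add(Mul(2, Pow(U, 2)), -2) = Add(-2, Mul(2, Pow(U, 2))))
M = 96 (M = Mul(Add(0, Add(-2, Mul(2, Pow(-5, 2)))), 2) = Mul(Add(0, Add(-2, Mul(2, 25))), 2) = Mul(Add(0, Add(-2, 50)), 2) = Mul(Add(0, 48), 2) = Mul(48, 2) = 96)
Mul(Add(263, M), Pow(Add(390, Add(Add(Mul(2, 46), 11), 91)), -1)) = Mul(Add(263, 96), Pow(Add(390, Add(Add(Mul(2, 46), 11), 91)), -1)) = Mul(359, Pow(Add(390, Add(Add(92, 11), 91)), -1)) = Mul(359, Pow(Add(390, Add(103, 91)), -1)) = Mul(359, Pow(Add(390, 194), -1)) = Mul(359, Pow(584, -1)) = Mul(359, Rational(1, 584)) = Rational(359, 584)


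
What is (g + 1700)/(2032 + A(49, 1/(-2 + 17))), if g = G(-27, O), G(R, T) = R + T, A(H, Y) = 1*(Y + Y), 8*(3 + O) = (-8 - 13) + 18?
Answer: 200355/243856 ≈ 0.82161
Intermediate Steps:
O = -27/8 (O = -3 + ((-8 - 13) + 18)/8 = -3 + (-21 + 18)/8 = -3 + (⅛)*(-3) = -3 - 3/8 = -27/8 ≈ -3.3750)
A(H, Y) = 2*Y (A(H, Y) = 1*(2*Y) = 2*Y)
g = -243/8 (g = -27 - 27/8 = -243/8 ≈ -30.375)
(g + 1700)/(2032 + A(49, 1/(-2 + 17))) = (-243/8 + 1700)/(2032 + 2/(-2 + 17)) = 13357/(8*(2032 + 2/15)) = 13357/(8*(30482/15)) = (13357/8)*(15/30482) = 200355/243856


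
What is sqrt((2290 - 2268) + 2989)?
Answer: sqrt(3011) ≈ 54.873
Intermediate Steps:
sqrt((2290 - 2268) + 2989) = sqrt(22 + 2989) = sqrt(3011)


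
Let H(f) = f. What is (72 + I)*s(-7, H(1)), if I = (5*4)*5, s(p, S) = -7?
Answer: -1204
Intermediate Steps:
I = 100 (I = 20*5 = 100)
(72 + I)*s(-7, H(1)) = (72 + 100)*(-7) = 172*(-7) = -1204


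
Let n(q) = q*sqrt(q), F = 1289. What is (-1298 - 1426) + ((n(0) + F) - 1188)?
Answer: -2623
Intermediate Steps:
n(q) = q**(3/2)
(-1298 - 1426) + ((n(0) + F) - 1188) = (-1298 - 1426) + ((0**(3/2) + 1289) - 1188) = -2724 + ((0 + 1289) - 1188) = -2724 + (1289 - 1188) = -2724 + 101 = -2623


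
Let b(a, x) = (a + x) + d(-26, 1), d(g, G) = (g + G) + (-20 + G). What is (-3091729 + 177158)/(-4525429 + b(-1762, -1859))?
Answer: 2914571/4529094 ≈ 0.64352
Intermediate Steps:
d(g, G) = -20 + g + 2*G (d(g, G) = (G + g) + (-20 + G) = -20 + g + 2*G)
b(a, x) = -44 + a + x (b(a, x) = (a + x) + (-20 - 26 + 2*1) = (a + x) + (-20 - 26 + 2) = (a + x) - 44 = -44 + a + x)
(-3091729 + 177158)/(-4525429 + b(-1762, -1859)) = (-3091729 + 177158)/(-4525429 + (-44 - 1762 - 1859)) = -2914571/(-4525429 - 3665) = -2914571/(-4529094) = -2914571*(-1/4529094) = 2914571/4529094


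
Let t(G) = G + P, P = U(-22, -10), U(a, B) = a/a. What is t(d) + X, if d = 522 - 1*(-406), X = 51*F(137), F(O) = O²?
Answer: 958148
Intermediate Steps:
U(a, B) = 1
P = 1
X = 957219 (X = 51*137² = 51*18769 = 957219)
d = 928 (d = 522 + 406 = 928)
t(G) = 1 + G (t(G) = G + 1 = 1 + G)
t(d) + X = (1 + 928) + 957219 = 929 + 957219 = 958148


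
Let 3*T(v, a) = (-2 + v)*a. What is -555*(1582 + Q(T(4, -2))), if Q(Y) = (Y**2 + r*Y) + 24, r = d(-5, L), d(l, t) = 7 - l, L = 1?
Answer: -2650310/3 ≈ -8.8344e+5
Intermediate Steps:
r = 12 (r = 7 - 1*(-5) = 7 + 5 = 12)
T(v, a) = a*(-2 + v)/3 (T(v, a) = ((-2 + v)*a)/3 = (a*(-2 + v))/3 = a*(-2 + v)/3)
Q(Y) = 24 + Y**2 + 12*Y (Q(Y) = (Y**2 + 12*Y) + 24 = 24 + Y**2 + 12*Y)
-555*(1582 + Q(T(4, -2))) = -555*(1582 + (24 + ((1/3)*(-2)*(-2 + 4))**2 + 12*((1/3)*(-2)*(-2 + 4)))) = -555*(1582 + (24 + ((1/3)*(-2)*2)**2 + 12*((1/3)*(-2)*2))) = -555*(1582 + (24 + (-4/3)**2 + 12*(-4/3))) = -555*(1582 + (24 + 16/9 - 16)) = -555*(1582 + 88/9) = -555*14326/9 = -2650310/3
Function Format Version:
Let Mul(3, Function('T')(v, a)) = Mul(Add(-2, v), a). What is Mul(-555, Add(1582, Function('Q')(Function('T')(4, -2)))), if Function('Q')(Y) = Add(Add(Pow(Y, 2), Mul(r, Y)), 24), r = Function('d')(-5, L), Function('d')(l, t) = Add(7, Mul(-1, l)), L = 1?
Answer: Rational(-2650310, 3) ≈ -8.8344e+5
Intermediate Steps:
r = 12 (r = Add(7, Mul(-1, -5)) = Add(7, 5) = 12)
Function('T')(v, a) = Mul(Rational(1, 3), a, Add(-2, v)) (Function('T')(v, a) = Mul(Rational(1, 3), Mul(Add(-2, v), a)) = Mul(Rational(1, 3), Mul(a, Add(-2, v))) = Mul(Rational(1, 3), a, Add(-2, v)))
Function('Q')(Y) = Add(24, Pow(Y, 2), Mul(12, Y)) (Function('Q')(Y) = Add(Add(Pow(Y, 2), Mul(12, Y)), 24) = Add(24, Pow(Y, 2), Mul(12, Y)))
Mul(-555, Add(1582, Function('Q')(Function('T')(4, -2)))) = Mul(-555, Add(1582, Add(24, Pow(Mul(Rational(1, 3), -2, Add(-2, 4)), 2), Mul(12, Mul(Rational(1, 3), -2, Add(-2, 4)))))) = Mul(-555, Add(1582, Add(24, Pow(Mul(Rational(1, 3), -2, 2), 2), Mul(12, Mul(Rational(1, 3), -2, 2))))) = Mul(-555, Add(1582, Add(24, Pow(Rational(-4, 3), 2), Mul(12, Rational(-4, 3))))) = Mul(-555, Add(1582, Add(24, Rational(16, 9), -16))) = Mul(-555, Add(1582, Rational(88, 9))) = Mul(-555, Rational(14326, 9)) = Rational(-2650310, 3)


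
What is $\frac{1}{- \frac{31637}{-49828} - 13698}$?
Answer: $- \frac{49828}{682512307} \approx -7.3007 \cdot 10^{-5}$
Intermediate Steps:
$\frac{1}{- \frac{31637}{-49828} - 13698} = \frac{1}{\left(-31637\right) \left(- \frac{1}{49828}\right) - 13698} = \frac{1}{\frac{31637}{49828} - 13698} = \frac{1}{- \frac{682512307}{49828}} = - \frac{49828}{682512307}$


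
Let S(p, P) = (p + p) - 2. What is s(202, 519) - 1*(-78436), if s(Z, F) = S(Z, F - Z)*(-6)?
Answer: 76024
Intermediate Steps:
S(p, P) = -2 + 2*p (S(p, P) = 2*p - 2 = -2 + 2*p)
s(Z, F) = 12 - 12*Z (s(Z, F) = (-2 + 2*Z)*(-6) = 12 - 12*Z)
s(202, 519) - 1*(-78436) = (12 - 12*202) - 1*(-78436) = (12 - 2424) + 78436 = -2412 + 78436 = 76024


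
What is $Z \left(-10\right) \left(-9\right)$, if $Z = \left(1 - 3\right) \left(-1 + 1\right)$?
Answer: $0$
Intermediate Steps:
$Z = 0$ ($Z = \left(-2\right) 0 = 0$)
$Z \left(-10\right) \left(-9\right) = 0 \left(-10\right) \left(-9\right) = 0 \left(-9\right) = 0$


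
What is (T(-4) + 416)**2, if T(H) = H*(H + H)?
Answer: 200704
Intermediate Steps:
T(H) = 2*H**2 (T(H) = H*(2*H) = 2*H**2)
(T(-4) + 416)**2 = (2*(-4)**2 + 416)**2 = (2*16 + 416)**2 = (32 + 416)**2 = 448**2 = 200704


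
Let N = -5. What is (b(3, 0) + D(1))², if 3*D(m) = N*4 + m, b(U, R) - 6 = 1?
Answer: 4/9 ≈ 0.44444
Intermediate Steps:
b(U, R) = 7 (b(U, R) = 6 + 1 = 7)
D(m) = -20/3 + m/3 (D(m) = (-5*4 + m)/3 = (-20 + m)/3 = -20/3 + m/3)
(b(3, 0) + D(1))² = (7 + (-20/3 + (⅓)*1))² = (7 + (-20/3 + ⅓))² = (7 - 19/3)² = (⅔)² = 4/9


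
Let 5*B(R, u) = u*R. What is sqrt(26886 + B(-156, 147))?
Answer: sqrt(557490)/5 ≈ 149.33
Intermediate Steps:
B(R, u) = R*u/5 (B(R, u) = (u*R)/5 = (R*u)/5 = R*u/5)
sqrt(26886 + B(-156, 147)) = sqrt(26886 + (1/5)*(-156)*147) = sqrt(26886 - 22932/5) = sqrt(111498/5) = sqrt(557490)/5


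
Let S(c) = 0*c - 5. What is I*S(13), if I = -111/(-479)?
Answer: -555/479 ≈ -1.1587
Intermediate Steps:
I = 111/479 (I = -111*(-1/479) = 111/479 ≈ 0.23173)
S(c) = -5 (S(c) = 0 - 5 = -5)
I*S(13) = (111/479)*(-5) = -555/479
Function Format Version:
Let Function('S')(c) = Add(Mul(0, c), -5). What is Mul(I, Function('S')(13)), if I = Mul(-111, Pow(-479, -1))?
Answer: Rational(-555, 479) ≈ -1.1587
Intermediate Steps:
I = Rational(111, 479) (I = Mul(-111, Rational(-1, 479)) = Rational(111, 479) ≈ 0.23173)
Function('S')(c) = -5 (Function('S')(c) = Add(0, -5) = -5)
Mul(I, Function('S')(13)) = Mul(Rational(111, 479), -5) = Rational(-555, 479)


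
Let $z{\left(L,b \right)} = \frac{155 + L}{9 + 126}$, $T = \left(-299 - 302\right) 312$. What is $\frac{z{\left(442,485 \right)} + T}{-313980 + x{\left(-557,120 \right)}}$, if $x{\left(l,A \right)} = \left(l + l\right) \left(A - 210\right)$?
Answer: $\frac{8437841}{9617400} \approx 0.87735$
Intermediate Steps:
$T = -187512$ ($T = \left(-601\right) 312 = -187512$)
$x{\left(l,A \right)} = 2 l \left(-210 + A\right)$
$z{\left(L,b \right)} = \frac{31}{27} + \frac{L}{135}$ ($z{\left(L,b \right)} = \frac{155 + L}{135} = \left(155 + L\right) \frac{1}{135} = \frac{31}{27} + \frac{L}{135}$)
$\frac{z{\left(442,485 \right)} + T}{-313980 + x{\left(-557,120 \right)}} = \frac{\left(\frac{31}{27} + \frac{1}{135} \cdot 442\right) - 187512}{-313980 + 2 \left(-557\right) \left(-210 + 120\right)} = \frac{\left(\frac{31}{27} + \frac{442}{135}\right) - 187512}{-313980 + 2 \left(-557\right) \left(-90\right)} = \frac{\frac{199}{45} - 187512}{-313980 + 100260} = - \frac{8437841}{45 \left(-213720\right)} = \left(- \frac{8437841}{45}\right) \left(- \frac{1}{213720}\right) = \frac{8437841}{9617400}$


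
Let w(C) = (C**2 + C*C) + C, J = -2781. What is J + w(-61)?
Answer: 4600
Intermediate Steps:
w(C) = C + 2*C**2 (w(C) = (C**2 + C**2) + C = 2*C**2 + C = C + 2*C**2)
J + w(-61) = -2781 - 61*(1 + 2*(-61)) = -2781 - 61*(1 - 122) = -2781 - 61*(-121) = -2781 + 7381 = 4600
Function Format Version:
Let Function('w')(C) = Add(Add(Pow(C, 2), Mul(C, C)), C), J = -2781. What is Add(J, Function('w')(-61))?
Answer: 4600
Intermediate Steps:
Function('w')(C) = Add(C, Mul(2, Pow(C, 2))) (Function('w')(C) = Add(Add(Pow(C, 2), Pow(C, 2)), C) = Add(Mul(2, Pow(C, 2)), C) = Add(C, Mul(2, Pow(C, 2))))
Add(J, Function('w')(-61)) = Add(-2781, Mul(-61, Add(1, Mul(2, -61)))) = Add(-2781, Mul(-61, Add(1, -122))) = Add(-2781, Mul(-61, -121)) = Add(-2781, 7381) = 4600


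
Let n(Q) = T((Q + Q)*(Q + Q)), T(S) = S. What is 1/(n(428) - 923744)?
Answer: -1/191008 ≈ -5.2354e-6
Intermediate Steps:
n(Q) = 4*Q**2 (n(Q) = (Q + Q)*(Q + Q) = (2*Q)*(2*Q) = 4*Q**2)
1/(n(428) - 923744) = 1/(4*428**2 - 923744) = 1/(4*183184 - 923744) = 1/(732736 - 923744) = 1/(-191008) = -1/191008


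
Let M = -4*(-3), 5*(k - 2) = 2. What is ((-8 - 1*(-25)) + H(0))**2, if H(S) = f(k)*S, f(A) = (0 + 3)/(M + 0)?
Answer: 289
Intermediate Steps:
k = 12/5 (k = 2 + (1/5)*2 = 2 + 2/5 = 12/5 ≈ 2.4000)
M = 12
f(A) = 1/4 (f(A) = (0 + 3)/(12 + 0) = 3/12 = 3*(1/12) = 1/4)
H(S) = S/4
((-8 - 1*(-25)) + H(0))**2 = ((-8 - 1*(-25)) + (1/4)*0)**2 = ((-8 + 25) + 0)**2 = (17 + 0)**2 = 17**2 = 289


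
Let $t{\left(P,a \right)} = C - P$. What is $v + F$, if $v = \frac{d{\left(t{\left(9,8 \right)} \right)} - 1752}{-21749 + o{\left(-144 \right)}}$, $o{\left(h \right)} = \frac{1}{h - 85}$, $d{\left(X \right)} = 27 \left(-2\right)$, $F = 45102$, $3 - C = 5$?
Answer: $\frac{37438652803}{830087} \approx 45102.0$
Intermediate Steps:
$C = -2$ ($C = 3 - 5 = -2$)
$t{\left(P,a \right)} = -2 - P$
$d{\left(X \right)} = -54$
$o{\left(h \right)} = \frac{1}{-85 + h}$
$v = \frac{68929}{830087}$ ($v = \frac{-54 - 1752}{-21749 + \frac{1}{-85 - 144}} = - \frac{1806}{-21749 + \frac{1}{-229}} = - \frac{1806}{-21749 - \frac{1}{229}} = - \frac{1806}{- \frac{4980522}{229}} = \left(-1806\right) \left(- \frac{229}{4980522}\right) = \frac{68929}{830087} \approx 0.083038$)
$v + F = \frac{68929}{830087} + 45102 = \frac{37438652803}{830087}$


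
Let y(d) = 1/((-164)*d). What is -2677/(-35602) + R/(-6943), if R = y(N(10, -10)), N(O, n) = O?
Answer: 15240874821/202691442520 ≈ 0.075192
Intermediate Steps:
y(d) = -1/(164*d)
R = -1/1640 (R = -1/164/10 = -1/164*1/10 = -1/1640 ≈ -0.00060976)
-2677/(-35602) + R/(-6943) = -2677/(-35602) - 1/1640/(-6943) = -2677*(-1/35602) - 1/1640*(-1/6943) = 2677/35602 + 1/11386520 = 15240874821/202691442520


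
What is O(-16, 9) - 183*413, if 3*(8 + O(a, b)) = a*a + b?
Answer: -226496/3 ≈ -75499.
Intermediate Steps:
O(a, b) = -8 + b/3 + a²/3 (O(a, b) = -8 + (a*a + b)/3 = -8 + (a² + b)/3 = -8 + (b + a²)/3 = -8 + (b/3 + a²/3) = -8 + b/3 + a²/3)
O(-16, 9) - 183*413 = (-8 + (⅓)*9 + (⅓)*(-16)²) - 183*413 = (-8 + 3 + (⅓)*256) - 75579 = (-8 + 3 + 256/3) - 75579 = 241/3 - 75579 = -226496/3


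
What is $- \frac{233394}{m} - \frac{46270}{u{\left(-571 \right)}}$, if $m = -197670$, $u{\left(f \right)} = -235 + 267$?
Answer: $- \frac{761560191}{527120} \approx -1444.8$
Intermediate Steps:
$u{\left(f \right)} = 32$
$- \frac{233394}{m} - \frac{46270}{u{\left(-571 \right)}} = - \frac{233394}{-197670} - \frac{46270}{32} = \left(-233394\right) \left(- \frac{1}{197670}\right) - \frac{23135}{16} = \frac{38899}{32945} - \frac{23135}{16} = - \frac{761560191}{527120}$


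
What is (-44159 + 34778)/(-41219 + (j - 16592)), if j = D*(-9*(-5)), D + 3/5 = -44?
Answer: 9381/59818 ≈ 0.15683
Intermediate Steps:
D = -223/5 (D = -3/5 - 44 = -223/5 ≈ -44.600)
j = -2007 (j = -(-2007)*(-5)/5 = -223/5*45 = -2007)
(-44159 + 34778)/(-41219 + (j - 16592)) = (-44159 + 34778)/(-41219 + (-2007 - 16592)) = -9381/(-41219 - 18599) = -9381/(-59818) = -9381*(-1/59818) = 9381/59818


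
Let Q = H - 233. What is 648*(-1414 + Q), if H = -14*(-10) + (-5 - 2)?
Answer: -981072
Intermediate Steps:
H = 133 (H = 140 - 7 = 133)
Q = -100 (Q = 133 - 233 = -100)
648*(-1414 + Q) = 648*(-1414 - 100) = 648*(-1514) = -981072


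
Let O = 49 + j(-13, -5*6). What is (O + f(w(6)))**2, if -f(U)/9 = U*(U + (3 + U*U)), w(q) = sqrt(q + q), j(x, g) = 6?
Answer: 221509 + 28620*sqrt(3) ≈ 2.7108e+5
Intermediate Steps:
w(q) = sqrt(2)*sqrt(q) (w(q) = sqrt(2*q) = sqrt(2)*sqrt(q))
O = 55 (O = 49 + 6 = 55)
f(U) = -9*U*(3 + U + U**2) (f(U) = -9*U*(U + (3 + U*U)) = -9*U*(U + (3 + U**2)) = -9*U*(3 + U + U**2))
(O + f(w(6)))**2 = (55 - 9*sqrt(2)*sqrt(6)*(3 + sqrt(2)*sqrt(6) + (sqrt(2)*sqrt(6))**2))**2 = (55 - 9*2*sqrt(3)*(3 + 2*sqrt(3) + (2*sqrt(3))**2))**2 = (55 - 9*2*sqrt(3)*(3 + 2*sqrt(3) + 12))**2 = (55 - 9*2*sqrt(3)*(15 + 2*sqrt(3)))**2 = (55 - 18*sqrt(3)*(15 + 2*sqrt(3)))**2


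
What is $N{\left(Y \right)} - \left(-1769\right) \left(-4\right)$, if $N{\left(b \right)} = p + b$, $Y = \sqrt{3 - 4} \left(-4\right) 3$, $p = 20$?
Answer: $-7056 - 12 i \approx -7056.0 - 12.0 i$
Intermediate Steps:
$Y = - 12 i$ ($Y = \sqrt{-1} \left(-4\right) 3 = i \left(-4\right) 3 = - 4 i 3 = - 12 i \approx - 12.0 i$)
$N{\left(b \right)} = 20 + b$
$N{\left(Y \right)} - \left(-1769\right) \left(-4\right) = \left(20 - 12 i\right) - \left(-1769\right) \left(-4\right) = \left(20 - 12 i\right) - 7076 = -7056 - 12 i$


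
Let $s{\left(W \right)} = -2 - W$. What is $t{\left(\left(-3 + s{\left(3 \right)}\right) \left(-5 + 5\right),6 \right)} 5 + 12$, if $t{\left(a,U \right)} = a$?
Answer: $12$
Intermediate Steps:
$t{\left(\left(-3 + s{\left(3 \right)}\right) \left(-5 + 5\right),6 \right)} 5 + 12 = \left(-3 - 5\right) \left(-5 + 5\right) 5 + 12 = \left(-3 - 5\right) 0 \cdot 5 + 12 = \left(-8\right) 0 \cdot 5 + 12 = 0 \cdot 5 + 12 = 0 + 12 = 12$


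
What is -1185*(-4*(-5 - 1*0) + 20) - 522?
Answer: -47922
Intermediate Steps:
-1185*(-4*(-5 - 1*0) + 20) - 522 = -1185*(-4*(-5 + 0) + 20) - 522 = -1185*(-4*(-5) + 20) - 522 = -1185*(20 + 20) - 522 = -1185*40 - 522 = -47400 - 522 = -47922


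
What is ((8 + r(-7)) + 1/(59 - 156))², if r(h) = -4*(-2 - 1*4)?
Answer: 9628609/9409 ≈ 1023.3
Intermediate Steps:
r(h) = 24 (r(h) = -4*(-2 - 4) = -4*(-6) = 24)
((8 + r(-7)) + 1/(59 - 156))² = ((8 + 24) + 1/(59 - 156))² = (32 + 1/(-97))² = (32 - 1/97)² = (3103/97)² = 9628609/9409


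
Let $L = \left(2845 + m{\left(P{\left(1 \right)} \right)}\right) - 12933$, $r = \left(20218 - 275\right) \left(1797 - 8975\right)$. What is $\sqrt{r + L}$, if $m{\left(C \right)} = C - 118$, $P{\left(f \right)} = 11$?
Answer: $i \sqrt{143161049} \approx 11965.0 i$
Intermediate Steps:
$m{\left(C \right)} = -118 + C$
$r = -143150854$ ($r = 19943 \left(-7178\right) = -143150854$)
$L = -10195$ ($L = \left(2845 + \left(-118 + 11\right)\right) - 12933 = \left(2845 - 107\right) - 12933 = 2738 - 12933 = -10195$)
$\sqrt{r + L} = \sqrt{-143150854 - 10195} = \sqrt{-143161049} = i \sqrt{143161049}$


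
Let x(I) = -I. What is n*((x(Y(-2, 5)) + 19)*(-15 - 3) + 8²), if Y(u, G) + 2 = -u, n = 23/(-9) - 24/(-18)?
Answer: 3058/9 ≈ 339.78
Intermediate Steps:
n = -11/9 (n = 23*(-⅑) - 24*(-1/18) = -23/9 + 4/3 = -11/9 ≈ -1.2222)
Y(u, G) = -2 - u
n*((x(Y(-2, 5)) + 19)*(-15 - 3) + 8²) = -11*((-(-2 - 1*(-2)) + 19)*(-15 - 3) + 8²)/9 = -11*((-(-2 + 2) + 19)*(-18) + 64)/9 = -11*((-1*0 + 19)*(-18) + 64)/9 = -11*((0 + 19)*(-18) + 64)/9 = -11*(19*(-18) + 64)/9 = -11*(-342 + 64)/9 = -11/9*(-278) = 3058/9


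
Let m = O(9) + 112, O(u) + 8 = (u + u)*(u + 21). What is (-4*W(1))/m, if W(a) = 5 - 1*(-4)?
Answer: -9/161 ≈ -0.055901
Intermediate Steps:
W(a) = 9 (W(a) = 5 + 4 = 9)
O(u) = -8 + 2*u*(21 + u) (O(u) = -8 + (u + u)*(u + 21) = -8 + (2*u)*(21 + u) = -8 + 2*u*(21 + u))
m = 644 (m = (-8 + 2*9**2 + 42*9) + 112 = (-8 + 2*81 + 378) + 112 = (-8 + 162 + 378) + 112 = 532 + 112 = 644)
(-4*W(1))/m = -4*9/644 = -36*1/644 = -9/161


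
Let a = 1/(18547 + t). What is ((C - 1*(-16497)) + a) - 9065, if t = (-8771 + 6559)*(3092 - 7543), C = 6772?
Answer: 140110514437/9864159 ≈ 14204.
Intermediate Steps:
t = 9845612 (t = -2212*(-4451) = 9845612)
a = 1/9864159 (a = 1/(18547 + 9845612) = 1/9864159 ≈ 1.0138e-7)
((C - 1*(-16497)) + a) - 9065 = ((6772 - 1*(-16497)) + 1/9864159) - 9065 = ((6772 + 16497) + 1/9864159) - 9065 = (23269 + 1/9864159) - 9065 = 229529115772/9864159 - 9065 = 140110514437/9864159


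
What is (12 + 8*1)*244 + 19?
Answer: 4899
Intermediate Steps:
(12 + 8*1)*244 + 19 = (12 + 8)*244 + 19 = 20*244 + 19 = 4880 + 19 = 4899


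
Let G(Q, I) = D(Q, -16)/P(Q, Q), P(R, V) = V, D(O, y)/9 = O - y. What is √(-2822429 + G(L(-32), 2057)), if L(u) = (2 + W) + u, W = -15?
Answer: 2*I*√17640145/5 ≈ 1680.0*I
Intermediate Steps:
D(O, y) = -9*y + 9*O (D(O, y) = 9*(O - y) = -9*y + 9*O)
L(u) = -13 + u (L(u) = (2 - 15) + u = -13 + u)
G(Q, I) = (144 + 9*Q)/Q (G(Q, I) = (-9*(-16) + 9*Q)/Q = (144 + 9*Q)/Q)
√(-2822429 + G(L(-32), 2057)) = √(-2822429 + (9 + 144/(-13 - 32))) = √(-2822429 + (9 + 144/(-45))) = √(-2822429 + (9 + 144*(-1/45))) = √(-2822429 + (9 - 16/5)) = √(-2822429 + 29/5) = √(-14112116/5) = 2*I*√17640145/5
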